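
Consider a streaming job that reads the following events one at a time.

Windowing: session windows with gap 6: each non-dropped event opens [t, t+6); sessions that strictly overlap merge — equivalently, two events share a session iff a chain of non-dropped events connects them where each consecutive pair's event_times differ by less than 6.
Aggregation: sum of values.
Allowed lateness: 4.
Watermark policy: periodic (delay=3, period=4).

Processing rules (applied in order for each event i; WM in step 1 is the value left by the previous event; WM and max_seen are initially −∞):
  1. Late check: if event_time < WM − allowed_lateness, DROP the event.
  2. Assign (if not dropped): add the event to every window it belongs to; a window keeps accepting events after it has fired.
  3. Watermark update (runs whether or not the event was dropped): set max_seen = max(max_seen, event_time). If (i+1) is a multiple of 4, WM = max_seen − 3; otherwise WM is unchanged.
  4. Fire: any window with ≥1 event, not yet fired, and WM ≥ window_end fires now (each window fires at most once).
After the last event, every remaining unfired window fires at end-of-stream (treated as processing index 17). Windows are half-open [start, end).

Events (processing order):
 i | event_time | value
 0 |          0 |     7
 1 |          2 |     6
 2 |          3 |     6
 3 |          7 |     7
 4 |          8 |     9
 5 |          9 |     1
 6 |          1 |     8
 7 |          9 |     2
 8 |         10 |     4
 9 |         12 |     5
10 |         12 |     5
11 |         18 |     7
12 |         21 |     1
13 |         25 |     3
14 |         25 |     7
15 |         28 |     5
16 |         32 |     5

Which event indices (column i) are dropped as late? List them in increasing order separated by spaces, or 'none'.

i=0 t=0 v=7: → [0,6); WM=−∞
i=1 t=2 v=6: → [0,8); WM=−∞
i=2 t=3 v=6: → [0,9); WM=−∞
i=3 t=7 v=7: → [0,13); WM=4
i=4 t=8 v=9: → [0,14); WM=4
i=5 t=9 v=1: → [0,15); WM=4
i=6 t=1 v=8: → [0,15); WM=4
i=7 t=9 v=2: → [0,15); WM=6
i=8 t=10 v=4: → [0,16); WM=6
i=9 t=12 v=5: → [0,18); WM=6
i=10 t=12 v=5: → [0,18); WM=6
i=11 t=18 v=7: → [18,24); WM=15
i=12 t=21 v=1: → [18,27); WM=15
i=13 t=25 v=3: → [18,31); WM=15
i=14 t=25 v=7: → [18,31); WM=15
i=15 t=28 v=5: → [18,34); WM=25
i=16 t=32 v=5: → [18,38); WM=25

none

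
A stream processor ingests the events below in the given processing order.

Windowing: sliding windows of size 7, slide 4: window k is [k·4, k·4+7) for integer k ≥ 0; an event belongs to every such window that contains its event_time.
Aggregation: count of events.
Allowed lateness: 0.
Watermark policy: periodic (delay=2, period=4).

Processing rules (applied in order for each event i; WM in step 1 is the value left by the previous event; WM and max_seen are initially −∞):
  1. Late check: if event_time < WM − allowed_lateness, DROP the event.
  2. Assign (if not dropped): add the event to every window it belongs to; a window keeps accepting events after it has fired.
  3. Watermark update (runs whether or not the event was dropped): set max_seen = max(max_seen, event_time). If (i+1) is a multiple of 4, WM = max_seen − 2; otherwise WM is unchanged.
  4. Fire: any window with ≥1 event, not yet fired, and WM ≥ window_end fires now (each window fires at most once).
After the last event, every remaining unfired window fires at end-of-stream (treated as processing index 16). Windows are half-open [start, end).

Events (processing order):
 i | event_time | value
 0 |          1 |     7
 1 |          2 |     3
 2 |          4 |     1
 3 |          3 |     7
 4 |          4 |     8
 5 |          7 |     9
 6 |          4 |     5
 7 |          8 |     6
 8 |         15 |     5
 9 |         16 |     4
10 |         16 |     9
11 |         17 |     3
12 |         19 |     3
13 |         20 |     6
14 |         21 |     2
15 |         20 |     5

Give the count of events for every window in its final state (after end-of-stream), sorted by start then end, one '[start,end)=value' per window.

[0,7)=6 [4,11)=5 [8,15)=1 [12,19)=4 [16,23)=7 [20,27)=3

i=0 t=1 v=7: → [0,7); WM=−∞
i=1 t=2 v=3: → [0,7); WM=−∞
i=2 t=4 v=1: → [4,11),[0,7); WM=−∞
i=3 t=3 v=7: → [0,7); WM=2
i=4 t=4 v=8: → [4,11),[0,7); WM=2
i=5 t=7 v=9: → [4,11); WM=2
i=6 t=4 v=5: → [4,11),[0,7); WM=2
i=7 t=8 v=6: → [8,15),[4,11); WM=6
i=8 t=15 v=5: → [12,19); WM=6
i=9 t=16 v=4: → [16,23),[12,19); WM=6
i=10 t=16 v=9: → [16,23),[12,19); WM=6
i=11 t=17 v=3: → [16,23),[12,19); WM=15; [0,7) fires=6 [4,11) fires=5 [8,15) fires=1
i=12 t=19 v=3: → [16,23); WM=15
i=13 t=20 v=6: → [20,27),[16,23); WM=15
i=14 t=21 v=2: → [20,27),[16,23); WM=15
i=15 t=20 v=5: → [20,27),[16,23); WM=19; [12,19) fires=4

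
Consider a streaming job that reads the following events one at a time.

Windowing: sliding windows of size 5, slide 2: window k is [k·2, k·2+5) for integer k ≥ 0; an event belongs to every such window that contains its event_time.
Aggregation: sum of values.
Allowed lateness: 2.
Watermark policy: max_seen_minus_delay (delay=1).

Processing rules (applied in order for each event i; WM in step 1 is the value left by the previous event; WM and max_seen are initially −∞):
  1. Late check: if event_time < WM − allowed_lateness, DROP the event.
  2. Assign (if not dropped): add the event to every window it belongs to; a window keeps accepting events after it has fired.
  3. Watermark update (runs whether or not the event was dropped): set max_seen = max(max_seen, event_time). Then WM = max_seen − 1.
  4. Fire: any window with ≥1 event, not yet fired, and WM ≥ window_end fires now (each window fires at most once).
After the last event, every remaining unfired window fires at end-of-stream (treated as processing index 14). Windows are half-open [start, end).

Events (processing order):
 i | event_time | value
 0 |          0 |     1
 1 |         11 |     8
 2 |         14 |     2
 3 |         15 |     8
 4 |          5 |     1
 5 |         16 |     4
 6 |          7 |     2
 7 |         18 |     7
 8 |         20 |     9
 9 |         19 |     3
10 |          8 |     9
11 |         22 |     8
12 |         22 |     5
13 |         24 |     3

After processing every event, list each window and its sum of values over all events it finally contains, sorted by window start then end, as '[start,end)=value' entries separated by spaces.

i=0 t=0 v=1: → [0,5); WM=-1
i=1 t=11 v=8: → [10,15),[8,13); WM=10; [0,5) fires=1
i=2 t=14 v=2: → [14,19),[12,17),[10,15); WM=13; [8,13) fires=8
i=3 t=15 v=8: → [14,19),[12,17); WM=14
i=4 t=5 v=1: DROP (t<14-2); WM=14
i=5 t=16 v=4: → [16,21),[14,19),[12,17); WM=15; [10,15) fires=10
i=6 t=7 v=2: DROP (t<15-2); WM=15
i=7 t=18 v=7: → [18,23),[16,21),[14,19); WM=17; [12,17) fires=14
i=8 t=20 v=9: → [20,25),[18,23),[16,21); WM=19; [14,19) fires=21
i=9 t=19 v=3: → [18,23),[16,21); WM=19
i=10 t=8 v=9: DROP (t<19-2); WM=19
i=11 t=22 v=8: → [22,27),[20,25),[18,23); WM=21; [16,21) fires=23
i=12 t=22 v=5: → [22,27),[20,25),[18,23); WM=21
i=13 t=24 v=3: → [24,29),[22,27),[20,25); WM=23; [18,23) fires=32

[0,5)=1 [8,13)=8 [10,15)=10 [12,17)=14 [14,19)=21 [16,21)=23 [18,23)=32 [20,25)=25 [22,27)=16 [24,29)=3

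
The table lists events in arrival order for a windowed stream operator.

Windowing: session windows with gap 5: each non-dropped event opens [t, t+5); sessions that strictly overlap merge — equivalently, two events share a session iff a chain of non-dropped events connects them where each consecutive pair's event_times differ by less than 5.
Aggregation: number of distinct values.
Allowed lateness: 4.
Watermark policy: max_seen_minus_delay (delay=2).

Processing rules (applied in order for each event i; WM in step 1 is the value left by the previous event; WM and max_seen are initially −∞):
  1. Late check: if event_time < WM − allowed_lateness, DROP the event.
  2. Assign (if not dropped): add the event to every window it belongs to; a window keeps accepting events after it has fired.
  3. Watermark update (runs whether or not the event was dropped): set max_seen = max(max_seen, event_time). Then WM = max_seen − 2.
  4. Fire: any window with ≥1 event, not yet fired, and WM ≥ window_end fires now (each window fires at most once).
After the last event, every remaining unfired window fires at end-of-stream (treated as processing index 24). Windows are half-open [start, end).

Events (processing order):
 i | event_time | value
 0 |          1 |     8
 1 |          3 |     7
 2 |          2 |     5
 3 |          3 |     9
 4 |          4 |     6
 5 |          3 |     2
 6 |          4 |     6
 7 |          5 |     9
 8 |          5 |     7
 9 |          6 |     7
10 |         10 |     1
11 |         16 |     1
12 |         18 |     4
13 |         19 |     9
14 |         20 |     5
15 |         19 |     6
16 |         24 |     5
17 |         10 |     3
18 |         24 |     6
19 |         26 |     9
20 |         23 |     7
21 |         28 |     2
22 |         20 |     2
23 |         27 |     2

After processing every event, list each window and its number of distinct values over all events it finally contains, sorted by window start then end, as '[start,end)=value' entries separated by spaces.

i=0 t=1 v=8: → [1,6); WM=-1
i=1 t=3 v=7: → [1,8); WM=1
i=2 t=2 v=5: → [1,8); WM=1
i=3 t=3 v=9: → [1,8); WM=1
i=4 t=4 v=6: → [1,9); WM=2
i=5 t=3 v=2: → [1,9); WM=2
i=6 t=4 v=6: → [1,9); WM=2
i=7 t=5 v=9: → [1,10); WM=3
i=8 t=5 v=7: → [1,10); WM=3
i=9 t=6 v=7: → [1,11); WM=4
i=10 t=10 v=1: → [1,15); WM=8
i=11 t=16 v=1: → [16,21); WM=14
i=12 t=18 v=4: → [16,23); WM=16
i=13 t=19 v=9: → [16,24); WM=17
i=14 t=20 v=5: → [16,25); WM=18
i=15 t=19 v=6: → [16,25); WM=18
i=16 t=24 v=5: → [16,29); WM=22
i=17 t=10 v=3: DROP (t<22-4); WM=22
i=18 t=24 v=6: → [16,29); WM=22
i=19 t=26 v=9: → [16,31); WM=24
i=20 t=23 v=7: → [16,31); WM=24
i=21 t=28 v=2: → [16,33); WM=26
i=22 t=20 v=2: DROP (t<26-4); WM=26
i=23 t=27 v=2: → [16,33); WM=26

[1,15)=7 [16,33)=7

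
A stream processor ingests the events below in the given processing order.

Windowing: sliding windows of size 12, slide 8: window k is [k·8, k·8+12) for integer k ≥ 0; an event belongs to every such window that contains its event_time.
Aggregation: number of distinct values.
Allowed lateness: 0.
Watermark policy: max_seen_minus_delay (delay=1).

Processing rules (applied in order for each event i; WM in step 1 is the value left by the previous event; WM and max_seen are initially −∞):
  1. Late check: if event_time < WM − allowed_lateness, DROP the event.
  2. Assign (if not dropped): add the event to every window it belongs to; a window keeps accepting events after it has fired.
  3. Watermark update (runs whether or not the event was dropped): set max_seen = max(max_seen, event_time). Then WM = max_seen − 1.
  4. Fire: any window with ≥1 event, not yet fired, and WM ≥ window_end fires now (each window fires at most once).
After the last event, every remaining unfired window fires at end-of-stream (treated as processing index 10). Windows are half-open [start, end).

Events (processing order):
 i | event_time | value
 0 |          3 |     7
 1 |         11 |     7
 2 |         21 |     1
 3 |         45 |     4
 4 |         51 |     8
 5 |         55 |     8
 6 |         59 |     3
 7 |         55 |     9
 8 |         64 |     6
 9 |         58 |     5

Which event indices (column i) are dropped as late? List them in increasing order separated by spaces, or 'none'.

i=0 t=3 v=7: → [0,12); WM=2
i=1 t=11 v=7: → [8,20),[0,12); WM=10
i=2 t=21 v=1: → [16,28); WM=20; [0,12) fires=1 [8,20) fires=1
i=3 t=45 v=4: → [40,52); WM=44; [16,28) fires=1
i=4 t=51 v=8: → [48,60),[40,52); WM=50
i=5 t=55 v=8: → [48,60); WM=54; [40,52) fires=2
i=6 t=59 v=3: → [56,68),[48,60); WM=58
i=7 t=55 v=9: DROP (t<58-0); WM=58
i=8 t=64 v=6: → [64,76),[56,68); WM=63; [48,60) fires=2
i=9 t=58 v=5: DROP (t<63-0); WM=63

7 9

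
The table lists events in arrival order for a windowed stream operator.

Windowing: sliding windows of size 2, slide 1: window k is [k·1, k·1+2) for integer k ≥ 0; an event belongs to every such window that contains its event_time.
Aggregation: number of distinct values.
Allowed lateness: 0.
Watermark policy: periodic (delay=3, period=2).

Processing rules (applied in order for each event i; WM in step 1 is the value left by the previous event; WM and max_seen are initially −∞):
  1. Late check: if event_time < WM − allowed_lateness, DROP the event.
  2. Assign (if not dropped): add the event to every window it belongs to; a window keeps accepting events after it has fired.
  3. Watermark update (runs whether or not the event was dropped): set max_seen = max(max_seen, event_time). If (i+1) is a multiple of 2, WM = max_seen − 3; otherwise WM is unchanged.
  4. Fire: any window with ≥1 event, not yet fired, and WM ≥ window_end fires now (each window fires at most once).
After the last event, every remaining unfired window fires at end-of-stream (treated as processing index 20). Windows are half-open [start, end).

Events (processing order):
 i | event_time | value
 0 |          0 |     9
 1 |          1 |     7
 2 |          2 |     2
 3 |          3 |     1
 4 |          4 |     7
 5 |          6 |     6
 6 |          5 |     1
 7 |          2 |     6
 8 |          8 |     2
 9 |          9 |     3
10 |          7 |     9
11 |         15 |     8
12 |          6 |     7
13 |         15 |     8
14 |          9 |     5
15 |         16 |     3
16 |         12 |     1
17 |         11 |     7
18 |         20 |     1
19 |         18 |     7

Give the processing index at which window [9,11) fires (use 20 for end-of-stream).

i=0 t=0 v=9: → [0,2); WM=−∞
i=1 t=1 v=7: → [1,3),[0,2); WM=-2
i=2 t=2 v=2: → [2,4),[1,3); WM=-2
i=3 t=3 v=1: → [3,5),[2,4); WM=0
i=4 t=4 v=7: → [4,6),[3,5); WM=0
i=5 t=6 v=6: → [6,8),[5,7); WM=3; [0,2) fires=2 [1,3) fires=2
i=6 t=5 v=1: → [5,7),[4,6); WM=3
i=7 t=2 v=6: DROP (t<3-0); WM=3
i=8 t=8 v=2: → [8,10),[7,9); WM=3
i=9 t=9 v=3: → [9,11),[8,10); WM=6; [2,4) fires=2 [3,5) fires=2 [4,6) fires=2
i=10 t=7 v=9: → [7,9),[6,8); WM=6
i=11 t=15 v=8: → [15,17),[14,16); WM=12; [5,7) fires=2 [6,8) fires=2 [7,9) fires=2 [8,10) fires=2 [9,11) fires=1
i=12 t=6 v=7: DROP (t<12-0); WM=12
i=13 t=15 v=8: → [15,17),[14,16); WM=12
i=14 t=9 v=5: DROP (t<12-0); WM=12
i=15 t=16 v=3: → [16,18),[15,17); WM=13
i=16 t=12 v=1: DROP (t<13-0); WM=13
i=17 t=11 v=7: DROP (t<13-0); WM=13
i=18 t=20 v=1: → [20,22),[19,21); WM=13
i=19 t=18 v=7: → [18,20),[17,19); WM=17; [14,16) fires=1 [15,17) fires=2

11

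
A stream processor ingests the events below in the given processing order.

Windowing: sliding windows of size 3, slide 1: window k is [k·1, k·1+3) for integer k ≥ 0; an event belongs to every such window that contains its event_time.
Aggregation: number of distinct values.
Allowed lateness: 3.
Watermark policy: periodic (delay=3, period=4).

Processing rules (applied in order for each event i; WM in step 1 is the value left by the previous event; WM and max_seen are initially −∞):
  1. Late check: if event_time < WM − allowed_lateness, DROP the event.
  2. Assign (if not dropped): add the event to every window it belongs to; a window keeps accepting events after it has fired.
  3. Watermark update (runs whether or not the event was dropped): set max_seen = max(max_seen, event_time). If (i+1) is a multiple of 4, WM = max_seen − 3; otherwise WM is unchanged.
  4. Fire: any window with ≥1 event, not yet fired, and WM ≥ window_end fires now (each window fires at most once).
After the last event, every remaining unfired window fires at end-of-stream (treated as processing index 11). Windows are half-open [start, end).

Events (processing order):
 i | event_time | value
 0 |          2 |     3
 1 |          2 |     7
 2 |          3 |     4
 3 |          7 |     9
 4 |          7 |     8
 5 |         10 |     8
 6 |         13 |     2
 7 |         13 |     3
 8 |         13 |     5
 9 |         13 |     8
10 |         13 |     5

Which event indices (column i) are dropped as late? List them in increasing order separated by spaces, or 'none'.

none

i=0 t=2 v=3: → [2,5),[1,4),[0,3); WM=−∞
i=1 t=2 v=7: → [2,5),[1,4),[0,3); WM=−∞
i=2 t=3 v=4: → [3,6),[2,5),[1,4); WM=−∞
i=3 t=7 v=9: → [7,10),[6,9),[5,8); WM=4; [0,3) fires=2 [1,4) fires=3
i=4 t=7 v=8: → [7,10),[6,9),[5,8); WM=4
i=5 t=10 v=8: → [10,13),[9,12),[8,11); WM=4
i=6 t=13 v=2: → [13,16),[12,15),[11,14); WM=4
i=7 t=13 v=3: → [13,16),[12,15),[11,14); WM=10; [2,5) fires=3 [3,6) fires=1 [5,8) fires=2 [6,9) fires=2 [7,10) fires=2
i=8 t=13 v=5: → [13,16),[12,15),[11,14); WM=10
i=9 t=13 v=8: → [13,16),[12,15),[11,14); WM=10
i=10 t=13 v=5: → [13,16),[12,15),[11,14); WM=10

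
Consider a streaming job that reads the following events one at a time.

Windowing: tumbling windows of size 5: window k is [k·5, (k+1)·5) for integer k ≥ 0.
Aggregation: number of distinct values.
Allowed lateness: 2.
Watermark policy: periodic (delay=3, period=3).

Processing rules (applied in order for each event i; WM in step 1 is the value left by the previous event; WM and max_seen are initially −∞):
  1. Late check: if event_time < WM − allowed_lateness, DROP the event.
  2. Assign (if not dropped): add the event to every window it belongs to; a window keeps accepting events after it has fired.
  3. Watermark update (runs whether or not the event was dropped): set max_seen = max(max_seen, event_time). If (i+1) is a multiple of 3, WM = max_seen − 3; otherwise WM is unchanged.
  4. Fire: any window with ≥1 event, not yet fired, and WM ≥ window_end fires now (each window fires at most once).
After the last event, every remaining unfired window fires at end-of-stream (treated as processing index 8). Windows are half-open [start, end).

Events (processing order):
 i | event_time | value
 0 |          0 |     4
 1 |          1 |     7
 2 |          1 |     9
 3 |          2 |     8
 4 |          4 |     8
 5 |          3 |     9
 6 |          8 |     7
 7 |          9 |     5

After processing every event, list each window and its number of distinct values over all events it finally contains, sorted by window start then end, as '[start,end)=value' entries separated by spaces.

[0,5)=4 [5,10)=2

i=0 t=0 v=4: → [0,5); WM=−∞
i=1 t=1 v=7: → [0,5); WM=−∞
i=2 t=1 v=9: → [0,5); WM=-2
i=3 t=2 v=8: → [0,5); WM=-2
i=4 t=4 v=8: → [0,5); WM=-2
i=5 t=3 v=9: → [0,5); WM=1
i=6 t=8 v=7: → [5,10); WM=1
i=7 t=9 v=5: → [5,10); WM=1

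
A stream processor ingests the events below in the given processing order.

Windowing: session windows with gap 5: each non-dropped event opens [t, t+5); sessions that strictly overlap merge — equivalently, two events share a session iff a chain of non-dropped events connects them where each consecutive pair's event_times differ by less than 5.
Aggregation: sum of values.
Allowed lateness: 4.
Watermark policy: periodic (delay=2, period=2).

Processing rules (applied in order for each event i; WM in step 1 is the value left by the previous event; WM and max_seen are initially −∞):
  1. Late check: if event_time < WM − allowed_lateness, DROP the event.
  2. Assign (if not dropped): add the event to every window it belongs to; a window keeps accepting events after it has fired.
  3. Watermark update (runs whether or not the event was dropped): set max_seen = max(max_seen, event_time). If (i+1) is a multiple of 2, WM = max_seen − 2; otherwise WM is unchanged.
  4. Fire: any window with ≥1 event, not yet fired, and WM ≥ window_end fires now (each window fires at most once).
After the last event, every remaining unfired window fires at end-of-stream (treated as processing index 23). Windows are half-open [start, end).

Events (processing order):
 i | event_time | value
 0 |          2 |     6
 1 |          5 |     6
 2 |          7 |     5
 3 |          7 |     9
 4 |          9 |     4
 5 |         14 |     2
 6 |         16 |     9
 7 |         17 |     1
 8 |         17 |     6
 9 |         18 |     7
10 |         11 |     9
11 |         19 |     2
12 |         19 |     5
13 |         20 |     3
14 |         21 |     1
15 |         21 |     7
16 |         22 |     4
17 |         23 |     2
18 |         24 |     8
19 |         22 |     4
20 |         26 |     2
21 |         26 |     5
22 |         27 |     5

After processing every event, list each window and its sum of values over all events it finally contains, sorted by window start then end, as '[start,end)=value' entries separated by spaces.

i=0 t=2 v=6: → [2,7); WM=−∞
i=1 t=5 v=6: → [2,10); WM=3
i=2 t=7 v=5: → [2,12); WM=3
i=3 t=7 v=9: → [2,12); WM=5
i=4 t=9 v=4: → [2,14); WM=5
i=5 t=14 v=2: → [14,19); WM=12
i=6 t=16 v=9: → [14,21); WM=12
i=7 t=17 v=1: → [14,22); WM=15
i=8 t=17 v=6: → [14,22); WM=15
i=9 t=18 v=7: → [14,23); WM=16
i=10 t=11 v=9: DROP (t<16-4); WM=16
i=11 t=19 v=2: → [14,24); WM=17
i=12 t=19 v=5: → [14,24); WM=17
i=13 t=20 v=3: → [14,25); WM=18
i=14 t=21 v=1: → [14,26); WM=18
i=15 t=21 v=7: → [14,26); WM=19
i=16 t=22 v=4: → [14,27); WM=19
i=17 t=23 v=2: → [14,28); WM=21
i=18 t=24 v=8: → [14,29); WM=21
i=19 t=22 v=4: → [14,29); WM=22
i=20 t=26 v=2: → [14,31); WM=22
i=21 t=26 v=5: → [14,31); WM=24
i=22 t=27 v=5: → [14,32); WM=24

[2,14)=30 [14,32)=73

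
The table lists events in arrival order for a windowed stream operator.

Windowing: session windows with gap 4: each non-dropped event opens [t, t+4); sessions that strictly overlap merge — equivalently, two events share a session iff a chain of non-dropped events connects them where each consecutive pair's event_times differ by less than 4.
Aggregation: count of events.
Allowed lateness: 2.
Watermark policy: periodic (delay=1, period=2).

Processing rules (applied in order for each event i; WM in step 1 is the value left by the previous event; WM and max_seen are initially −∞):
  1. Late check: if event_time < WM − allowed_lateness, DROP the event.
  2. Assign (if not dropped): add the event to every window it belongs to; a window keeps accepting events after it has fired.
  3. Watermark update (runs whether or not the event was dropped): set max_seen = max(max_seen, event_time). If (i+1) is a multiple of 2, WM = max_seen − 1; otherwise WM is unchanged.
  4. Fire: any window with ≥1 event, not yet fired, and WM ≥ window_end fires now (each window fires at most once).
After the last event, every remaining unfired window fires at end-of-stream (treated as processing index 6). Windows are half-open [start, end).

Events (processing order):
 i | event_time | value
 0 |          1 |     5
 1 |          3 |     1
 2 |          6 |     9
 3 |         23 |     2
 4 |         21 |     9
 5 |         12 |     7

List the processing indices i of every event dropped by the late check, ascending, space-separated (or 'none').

i=0 t=1 v=5: → [1,5); WM=−∞
i=1 t=3 v=1: → [1,7); WM=2
i=2 t=6 v=9: → [1,10); WM=2
i=3 t=23 v=2: → [23,27); WM=22
i=4 t=21 v=9: → [21,27); WM=22
i=5 t=12 v=7: DROP (t<22-2); WM=22

5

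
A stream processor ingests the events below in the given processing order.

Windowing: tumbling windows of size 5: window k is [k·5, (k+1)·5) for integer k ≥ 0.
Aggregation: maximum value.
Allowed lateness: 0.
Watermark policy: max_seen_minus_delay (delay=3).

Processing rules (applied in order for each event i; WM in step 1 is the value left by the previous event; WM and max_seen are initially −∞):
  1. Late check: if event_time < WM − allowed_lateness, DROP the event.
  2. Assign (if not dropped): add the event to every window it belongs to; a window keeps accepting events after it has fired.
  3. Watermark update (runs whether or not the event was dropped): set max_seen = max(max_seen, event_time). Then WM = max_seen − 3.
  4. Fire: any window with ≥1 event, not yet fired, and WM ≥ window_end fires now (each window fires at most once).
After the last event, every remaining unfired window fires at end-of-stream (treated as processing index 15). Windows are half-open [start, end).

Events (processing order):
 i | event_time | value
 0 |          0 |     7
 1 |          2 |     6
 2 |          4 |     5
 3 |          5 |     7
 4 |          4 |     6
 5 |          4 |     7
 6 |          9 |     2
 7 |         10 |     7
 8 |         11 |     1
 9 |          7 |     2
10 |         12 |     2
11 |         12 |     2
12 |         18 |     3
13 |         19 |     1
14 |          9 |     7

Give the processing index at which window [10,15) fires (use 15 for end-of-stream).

12

i=0 t=0 v=7: → [0,5); WM=-3
i=1 t=2 v=6: → [0,5); WM=-1
i=2 t=4 v=5: → [0,5); WM=1
i=3 t=5 v=7: → [5,10); WM=2
i=4 t=4 v=6: → [0,5); WM=2
i=5 t=4 v=7: → [0,5); WM=2
i=6 t=9 v=2: → [5,10); WM=6; [0,5) fires=7
i=7 t=10 v=7: → [10,15); WM=7
i=8 t=11 v=1: → [10,15); WM=8
i=9 t=7 v=2: DROP (t<8-0); WM=8
i=10 t=12 v=2: → [10,15); WM=9
i=11 t=12 v=2: → [10,15); WM=9
i=12 t=18 v=3: → [15,20); WM=15; [5,10) fires=7 [10,15) fires=7
i=13 t=19 v=1: → [15,20); WM=16
i=14 t=9 v=7: DROP (t<16-0); WM=16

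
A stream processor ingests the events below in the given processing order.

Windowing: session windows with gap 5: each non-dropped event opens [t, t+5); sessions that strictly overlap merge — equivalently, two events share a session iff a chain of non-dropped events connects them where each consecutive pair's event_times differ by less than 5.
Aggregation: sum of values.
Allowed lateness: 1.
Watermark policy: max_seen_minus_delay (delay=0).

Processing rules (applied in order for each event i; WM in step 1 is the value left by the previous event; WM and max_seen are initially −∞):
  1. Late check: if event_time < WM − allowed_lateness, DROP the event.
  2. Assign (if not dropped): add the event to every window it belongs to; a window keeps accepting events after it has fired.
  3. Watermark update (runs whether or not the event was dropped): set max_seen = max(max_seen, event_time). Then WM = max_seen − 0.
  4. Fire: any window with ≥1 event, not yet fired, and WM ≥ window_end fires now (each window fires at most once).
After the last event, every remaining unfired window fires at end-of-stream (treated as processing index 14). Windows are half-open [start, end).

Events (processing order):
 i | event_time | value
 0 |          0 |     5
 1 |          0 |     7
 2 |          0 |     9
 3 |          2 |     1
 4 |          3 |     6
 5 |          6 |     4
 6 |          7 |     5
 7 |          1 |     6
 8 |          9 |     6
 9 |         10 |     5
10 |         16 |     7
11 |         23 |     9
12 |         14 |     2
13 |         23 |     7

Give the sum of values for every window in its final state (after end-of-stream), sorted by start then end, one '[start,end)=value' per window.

i=0 t=0 v=5: → [0,5); WM=0
i=1 t=0 v=7: → [0,5); WM=0
i=2 t=0 v=9: → [0,5); WM=0
i=3 t=2 v=1: → [0,7); WM=2
i=4 t=3 v=6: → [0,8); WM=3
i=5 t=6 v=4: → [0,11); WM=6
i=6 t=7 v=5: → [0,12); WM=7
i=7 t=1 v=6: DROP (t<7-1); WM=7
i=8 t=9 v=6: → [0,14); WM=9
i=9 t=10 v=5: → [0,15); WM=10
i=10 t=16 v=7: → [16,21); WM=16
i=11 t=23 v=9: → [23,28); WM=23
i=12 t=14 v=2: DROP (t<23-1); WM=23
i=13 t=23 v=7: → [23,28); WM=23

[0,15)=48 [16,21)=7 [23,28)=16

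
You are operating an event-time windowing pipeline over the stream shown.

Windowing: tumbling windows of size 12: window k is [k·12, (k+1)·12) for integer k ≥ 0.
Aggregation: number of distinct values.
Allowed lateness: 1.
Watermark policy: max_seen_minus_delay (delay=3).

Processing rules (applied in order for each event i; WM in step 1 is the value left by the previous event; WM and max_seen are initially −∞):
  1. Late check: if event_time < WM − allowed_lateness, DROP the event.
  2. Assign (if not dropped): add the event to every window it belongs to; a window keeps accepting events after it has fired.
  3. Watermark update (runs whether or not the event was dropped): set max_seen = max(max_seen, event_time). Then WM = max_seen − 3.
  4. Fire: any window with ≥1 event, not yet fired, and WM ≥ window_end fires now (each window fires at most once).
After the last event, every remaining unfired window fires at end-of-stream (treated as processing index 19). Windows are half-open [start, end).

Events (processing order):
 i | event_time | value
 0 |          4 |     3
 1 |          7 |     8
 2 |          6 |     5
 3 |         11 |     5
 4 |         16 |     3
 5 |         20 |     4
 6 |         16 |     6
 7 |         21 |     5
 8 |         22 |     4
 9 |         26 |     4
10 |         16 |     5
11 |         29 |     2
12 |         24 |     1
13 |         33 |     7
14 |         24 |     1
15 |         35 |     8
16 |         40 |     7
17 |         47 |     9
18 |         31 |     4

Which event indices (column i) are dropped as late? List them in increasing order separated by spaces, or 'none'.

i=0 t=4 v=3: → [0,12); WM=1
i=1 t=7 v=8: → [0,12); WM=4
i=2 t=6 v=5: → [0,12); WM=4
i=3 t=11 v=5: → [0,12); WM=8
i=4 t=16 v=3: → [12,24); WM=13; [0,12) fires=3
i=5 t=20 v=4: → [12,24); WM=17
i=6 t=16 v=6: → [12,24); WM=17
i=7 t=21 v=5: → [12,24); WM=18
i=8 t=22 v=4: → [12,24); WM=19
i=9 t=26 v=4: → [24,36); WM=23
i=10 t=16 v=5: DROP (t<23-1); WM=23
i=11 t=29 v=2: → [24,36); WM=26; [12,24) fires=4
i=12 t=24 v=1: DROP (t<26-1); WM=26
i=13 t=33 v=7: → [24,36); WM=30
i=14 t=24 v=1: DROP (t<30-1); WM=30
i=15 t=35 v=8: → [24,36); WM=32
i=16 t=40 v=7: → [36,48); WM=37; [24,36) fires=4
i=17 t=47 v=9: → [36,48); WM=44
i=18 t=31 v=4: DROP (t<44-1); WM=44

10 12 14 18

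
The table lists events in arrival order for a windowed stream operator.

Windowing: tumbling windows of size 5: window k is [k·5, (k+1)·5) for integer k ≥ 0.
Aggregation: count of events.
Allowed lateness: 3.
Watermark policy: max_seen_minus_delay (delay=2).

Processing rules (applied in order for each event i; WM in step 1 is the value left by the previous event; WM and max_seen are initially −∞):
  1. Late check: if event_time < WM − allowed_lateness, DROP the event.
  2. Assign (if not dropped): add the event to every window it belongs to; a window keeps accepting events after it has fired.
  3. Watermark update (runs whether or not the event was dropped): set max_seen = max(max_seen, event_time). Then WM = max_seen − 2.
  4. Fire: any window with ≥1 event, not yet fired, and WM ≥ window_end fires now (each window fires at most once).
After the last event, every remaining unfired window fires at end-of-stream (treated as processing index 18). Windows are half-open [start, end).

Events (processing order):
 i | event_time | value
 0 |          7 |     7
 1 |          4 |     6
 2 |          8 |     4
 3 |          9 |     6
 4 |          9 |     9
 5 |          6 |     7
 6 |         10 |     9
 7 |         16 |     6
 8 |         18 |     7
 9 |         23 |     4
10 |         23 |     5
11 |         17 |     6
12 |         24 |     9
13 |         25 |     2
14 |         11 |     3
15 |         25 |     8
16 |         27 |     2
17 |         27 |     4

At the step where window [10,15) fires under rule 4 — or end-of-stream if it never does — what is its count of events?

i=0 t=7 v=7: → [5,10); WM=5
i=1 t=4 v=6: → [0,5); WM=5; [0,5) fires=1
i=2 t=8 v=4: → [5,10); WM=6
i=3 t=9 v=6: → [5,10); WM=7
i=4 t=9 v=9: → [5,10); WM=7
i=5 t=6 v=7: → [5,10); WM=7
i=6 t=10 v=9: → [10,15); WM=8
i=7 t=16 v=6: → [15,20); WM=14; [5,10) fires=5
i=8 t=18 v=7: → [15,20); WM=16; [10,15) fires=1
i=9 t=23 v=4: → [20,25); WM=21; [15,20) fires=2
i=10 t=23 v=5: → [20,25); WM=21
i=11 t=17 v=6: DROP (t<21-3); WM=21
i=12 t=24 v=9: → [20,25); WM=22
i=13 t=25 v=2: → [25,30); WM=23
i=14 t=11 v=3: DROP (t<23-3); WM=23
i=15 t=25 v=8: → [25,30); WM=23
i=16 t=27 v=2: → [25,30); WM=25; [20,25) fires=3
i=17 t=27 v=4: → [25,30); WM=25

1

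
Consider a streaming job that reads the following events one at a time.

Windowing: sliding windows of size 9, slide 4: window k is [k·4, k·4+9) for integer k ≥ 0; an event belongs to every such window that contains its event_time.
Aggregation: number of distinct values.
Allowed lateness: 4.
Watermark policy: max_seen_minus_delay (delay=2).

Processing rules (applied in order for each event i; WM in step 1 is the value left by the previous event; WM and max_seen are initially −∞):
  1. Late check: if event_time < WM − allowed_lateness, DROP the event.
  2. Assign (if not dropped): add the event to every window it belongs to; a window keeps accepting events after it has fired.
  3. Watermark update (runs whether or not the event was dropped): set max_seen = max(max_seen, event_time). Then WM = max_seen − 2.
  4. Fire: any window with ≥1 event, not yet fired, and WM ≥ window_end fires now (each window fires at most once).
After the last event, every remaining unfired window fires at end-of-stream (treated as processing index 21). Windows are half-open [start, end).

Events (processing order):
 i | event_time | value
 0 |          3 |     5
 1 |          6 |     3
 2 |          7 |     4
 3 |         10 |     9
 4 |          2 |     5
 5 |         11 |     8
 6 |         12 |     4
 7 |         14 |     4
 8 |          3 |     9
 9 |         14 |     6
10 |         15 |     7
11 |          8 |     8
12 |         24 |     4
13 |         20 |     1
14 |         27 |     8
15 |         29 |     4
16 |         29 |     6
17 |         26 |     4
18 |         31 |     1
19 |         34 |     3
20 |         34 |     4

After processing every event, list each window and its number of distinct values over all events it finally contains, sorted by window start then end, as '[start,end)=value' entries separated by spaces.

i=0 t=3 v=5: → [0,9); WM=1
i=1 t=6 v=3: → [4,13),[0,9); WM=4
i=2 t=7 v=4: → [4,13),[0,9); WM=5
i=3 t=10 v=9: → [8,17),[4,13); WM=8
i=4 t=2 v=5: DROP (t<8-4); WM=8
i=5 t=11 v=8: → [8,17),[4,13); WM=9; [0,9) fires=3
i=6 t=12 v=4: → [12,21),[8,17),[4,13); WM=10
i=7 t=14 v=4: → [12,21),[8,17); WM=12
i=8 t=3 v=9: DROP (t<12-4); WM=12
i=9 t=14 v=6: → [12,21),[8,17); WM=12
i=10 t=15 v=7: → [12,21),[8,17); WM=13; [4,13) fires=4
i=11 t=8 v=8: DROP (t<13-4); WM=13
i=12 t=24 v=4: → [24,33),[20,29),[16,25); WM=22; [8,17) fires=5 [12,21) fires=3
i=13 t=20 v=1: → [20,29),[16,25),[12,21); WM=22
i=14 t=27 v=8: → [24,33),[20,29); WM=25; [16,25) fires=2
i=15 t=29 v=4: → [28,37),[24,33); WM=27
i=16 t=29 v=6: → [28,37),[24,33); WM=27
i=17 t=26 v=4: → [24,33),[20,29); WM=27
i=18 t=31 v=1: → [28,37),[24,33); WM=29; [20,29) fires=3
i=19 t=34 v=3: → [32,41),[28,37); WM=32
i=20 t=34 v=4: → [32,41),[28,37); WM=32

[0,9)=3 [4,13)=4 [8,17)=5 [12,21)=4 [16,25)=2 [20,29)=3 [24,33)=4 [28,37)=4 [32,41)=2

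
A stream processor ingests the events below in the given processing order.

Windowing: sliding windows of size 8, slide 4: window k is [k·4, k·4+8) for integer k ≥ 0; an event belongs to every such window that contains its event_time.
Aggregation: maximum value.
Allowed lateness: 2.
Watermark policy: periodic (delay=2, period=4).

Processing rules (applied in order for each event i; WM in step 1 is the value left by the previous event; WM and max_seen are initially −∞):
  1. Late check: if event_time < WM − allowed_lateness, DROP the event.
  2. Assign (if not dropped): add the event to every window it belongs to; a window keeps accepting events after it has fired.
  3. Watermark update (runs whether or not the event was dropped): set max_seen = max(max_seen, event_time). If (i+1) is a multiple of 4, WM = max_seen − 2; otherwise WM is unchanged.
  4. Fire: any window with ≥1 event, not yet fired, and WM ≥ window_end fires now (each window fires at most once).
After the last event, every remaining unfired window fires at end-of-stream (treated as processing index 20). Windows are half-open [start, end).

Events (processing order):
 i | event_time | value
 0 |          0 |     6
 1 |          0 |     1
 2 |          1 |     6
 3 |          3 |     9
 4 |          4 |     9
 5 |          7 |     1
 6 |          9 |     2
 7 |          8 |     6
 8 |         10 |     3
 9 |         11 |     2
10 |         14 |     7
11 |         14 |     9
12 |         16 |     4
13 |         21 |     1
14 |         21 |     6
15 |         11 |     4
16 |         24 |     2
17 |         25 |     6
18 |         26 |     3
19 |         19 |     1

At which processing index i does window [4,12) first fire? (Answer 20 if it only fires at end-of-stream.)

11

i=0 t=0 v=6: → [0,8); WM=−∞
i=1 t=0 v=1: → [0,8); WM=−∞
i=2 t=1 v=6: → [0,8); WM=−∞
i=3 t=3 v=9: → [0,8); WM=1
i=4 t=4 v=9: → [4,12),[0,8); WM=1
i=5 t=7 v=1: → [4,12),[0,8); WM=1
i=6 t=9 v=2: → [8,16),[4,12); WM=1
i=7 t=8 v=6: → [8,16),[4,12); WM=7
i=8 t=10 v=3: → [8,16),[4,12); WM=7
i=9 t=11 v=2: → [8,16),[4,12); WM=7
i=10 t=14 v=7: → [12,20),[8,16); WM=7
i=11 t=14 v=9: → [12,20),[8,16); WM=12; [0,8) fires=9 [4,12) fires=9
i=12 t=16 v=4: → [16,24),[12,20); WM=12
i=13 t=21 v=1: → [20,28),[16,24); WM=12
i=14 t=21 v=6: → [20,28),[16,24); WM=12
i=15 t=11 v=4: → [8,16),[4,12); WM=19; [8,16) fires=9
i=16 t=24 v=2: → [24,32),[20,28); WM=19
i=17 t=25 v=6: → [24,32),[20,28); WM=19
i=18 t=26 v=3: → [24,32),[20,28); WM=19
i=19 t=19 v=1: → [16,24),[12,20); WM=24; [12,20) fires=9 [16,24) fires=6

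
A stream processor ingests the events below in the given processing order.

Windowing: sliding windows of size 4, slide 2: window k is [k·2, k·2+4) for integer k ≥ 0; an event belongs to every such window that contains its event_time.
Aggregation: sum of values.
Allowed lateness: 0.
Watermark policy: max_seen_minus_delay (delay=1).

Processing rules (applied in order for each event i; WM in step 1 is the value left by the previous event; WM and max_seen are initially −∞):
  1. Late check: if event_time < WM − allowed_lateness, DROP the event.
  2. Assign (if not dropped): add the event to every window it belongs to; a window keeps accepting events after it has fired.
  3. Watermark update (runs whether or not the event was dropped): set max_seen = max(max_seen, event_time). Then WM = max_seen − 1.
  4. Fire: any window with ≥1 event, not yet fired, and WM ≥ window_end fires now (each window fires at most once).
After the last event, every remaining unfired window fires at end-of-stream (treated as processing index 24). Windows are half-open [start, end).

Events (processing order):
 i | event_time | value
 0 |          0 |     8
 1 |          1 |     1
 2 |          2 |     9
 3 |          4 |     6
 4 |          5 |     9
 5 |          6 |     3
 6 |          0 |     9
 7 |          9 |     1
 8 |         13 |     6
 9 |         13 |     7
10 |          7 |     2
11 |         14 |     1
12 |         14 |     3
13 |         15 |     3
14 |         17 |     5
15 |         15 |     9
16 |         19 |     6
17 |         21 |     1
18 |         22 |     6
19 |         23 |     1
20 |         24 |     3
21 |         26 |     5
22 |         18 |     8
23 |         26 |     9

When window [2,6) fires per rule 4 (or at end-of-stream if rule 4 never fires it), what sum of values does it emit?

i=0 t=0 v=8: → [0,4); WM=-1
i=1 t=1 v=1: → [0,4); WM=0
i=2 t=2 v=9: → [2,6),[0,4); WM=1
i=3 t=4 v=6: → [4,8),[2,6); WM=3
i=4 t=5 v=9: → [4,8),[2,6); WM=4; [0,4) fires=18
i=5 t=6 v=3: → [6,10),[4,8); WM=5
i=6 t=0 v=9: DROP (t<5-0); WM=5
i=7 t=9 v=1: → [8,12),[6,10); WM=8; [2,6) fires=24 [4,8) fires=18
i=8 t=13 v=6: → [12,16),[10,14); WM=12; [6,10) fires=4 [8,12) fires=1
i=9 t=13 v=7: → [12,16),[10,14); WM=12
i=10 t=7 v=2: DROP (t<12-0); WM=12
i=11 t=14 v=1: → [14,18),[12,16); WM=13
i=12 t=14 v=3: → [14,18),[12,16); WM=13
i=13 t=15 v=3: → [14,18),[12,16); WM=14; [10,14) fires=13
i=14 t=17 v=5: → [16,20),[14,18); WM=16; [12,16) fires=20
i=15 t=15 v=9: DROP (t<16-0); WM=16
i=16 t=19 v=6: → [18,22),[16,20); WM=18; [14,18) fires=12
i=17 t=21 v=1: → [20,24),[18,22); WM=20; [16,20) fires=11
i=18 t=22 v=6: → [22,26),[20,24); WM=21
i=19 t=23 v=1: → [22,26),[20,24); WM=22; [18,22) fires=7
i=20 t=24 v=3: → [24,28),[22,26); WM=23
i=21 t=26 v=5: → [26,30),[24,28); WM=25; [20,24) fires=8
i=22 t=18 v=8: DROP (t<25-0); WM=25
i=23 t=26 v=9: → [26,30),[24,28); WM=25

24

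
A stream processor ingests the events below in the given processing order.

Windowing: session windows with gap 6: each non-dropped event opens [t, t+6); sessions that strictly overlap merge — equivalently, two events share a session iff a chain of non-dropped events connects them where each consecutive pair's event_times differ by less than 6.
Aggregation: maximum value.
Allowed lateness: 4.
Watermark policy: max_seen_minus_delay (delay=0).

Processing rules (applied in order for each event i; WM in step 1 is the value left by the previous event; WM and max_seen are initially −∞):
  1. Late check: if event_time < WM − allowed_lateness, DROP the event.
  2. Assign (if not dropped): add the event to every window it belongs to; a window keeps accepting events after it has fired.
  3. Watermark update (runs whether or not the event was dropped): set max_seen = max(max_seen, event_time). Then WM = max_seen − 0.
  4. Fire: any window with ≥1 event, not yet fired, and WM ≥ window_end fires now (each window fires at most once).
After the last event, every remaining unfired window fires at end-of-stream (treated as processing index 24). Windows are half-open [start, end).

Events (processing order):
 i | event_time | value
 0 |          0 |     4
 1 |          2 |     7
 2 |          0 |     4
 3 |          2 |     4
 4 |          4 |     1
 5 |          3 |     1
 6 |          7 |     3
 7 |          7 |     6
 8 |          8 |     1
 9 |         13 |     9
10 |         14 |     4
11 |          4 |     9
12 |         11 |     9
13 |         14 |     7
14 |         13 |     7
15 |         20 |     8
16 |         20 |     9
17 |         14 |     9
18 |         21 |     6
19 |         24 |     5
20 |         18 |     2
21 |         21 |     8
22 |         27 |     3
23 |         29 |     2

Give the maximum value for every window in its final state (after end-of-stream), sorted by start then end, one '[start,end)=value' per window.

[0,20)=9 [20,35)=9

i=0 t=0 v=4: → [0,6); WM=0
i=1 t=2 v=7: → [0,8); WM=2
i=2 t=0 v=4: → [0,8); WM=2
i=3 t=2 v=4: → [0,8); WM=2
i=4 t=4 v=1: → [0,10); WM=4
i=5 t=3 v=1: → [0,10); WM=4
i=6 t=7 v=3: → [0,13); WM=7
i=7 t=7 v=6: → [0,13); WM=7
i=8 t=8 v=1: → [0,14); WM=8
i=9 t=13 v=9: → [0,19); WM=13
i=10 t=14 v=4: → [0,20); WM=14
i=11 t=4 v=9: DROP (t<14-4); WM=14
i=12 t=11 v=9: → [0,20); WM=14
i=13 t=14 v=7: → [0,20); WM=14
i=14 t=13 v=7: → [0,20); WM=14
i=15 t=20 v=8: → [20,26); WM=20
i=16 t=20 v=9: → [20,26); WM=20
i=17 t=14 v=9: DROP (t<20-4); WM=20
i=18 t=21 v=6: → [20,27); WM=21
i=19 t=24 v=5: → [20,30); WM=24
i=20 t=18 v=2: DROP (t<24-4); WM=24
i=21 t=21 v=8: → [20,30); WM=24
i=22 t=27 v=3: → [20,33); WM=27
i=23 t=29 v=2: → [20,35); WM=29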